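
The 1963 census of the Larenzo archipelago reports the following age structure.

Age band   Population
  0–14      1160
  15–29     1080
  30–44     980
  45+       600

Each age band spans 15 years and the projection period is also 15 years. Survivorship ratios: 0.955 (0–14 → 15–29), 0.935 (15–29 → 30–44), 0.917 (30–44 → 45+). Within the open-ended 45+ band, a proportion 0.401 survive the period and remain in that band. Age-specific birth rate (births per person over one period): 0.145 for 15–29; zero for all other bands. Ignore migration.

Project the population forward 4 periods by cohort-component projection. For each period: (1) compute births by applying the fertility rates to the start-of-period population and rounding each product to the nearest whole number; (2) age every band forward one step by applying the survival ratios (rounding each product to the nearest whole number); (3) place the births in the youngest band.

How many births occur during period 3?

22

Period 1.
Births: 1080 × 0.145 = 157
15–29: 1160 × 0.955 = 1108
30–44: 1080 × 0.935 = 1010
45+: 980 × 0.917 + 600 × 0.401 = 899 + 241 = 1140
Giving 157 / 1108 / 1010 / 1140.
Period 2.
Births: 1108 × 0.145 = 161
15–29: 157 × 0.955 = 150
30–44: 1108 × 0.935 = 1036
45+: 1010 × 0.917 + 1140 × 0.401 = 926 + 457 = 1383
Giving 161 / 150 / 1036 / 1383.
Period 3.
Births: 150 × 0.145 = 22
15–29: 161 × 0.955 = 154
30–44: 150 × 0.935 = 140
45+: 1036 × 0.917 + 1383 × 0.401 = 950 + 555 = 1505
Giving 22 / 154 / 140 / 1505.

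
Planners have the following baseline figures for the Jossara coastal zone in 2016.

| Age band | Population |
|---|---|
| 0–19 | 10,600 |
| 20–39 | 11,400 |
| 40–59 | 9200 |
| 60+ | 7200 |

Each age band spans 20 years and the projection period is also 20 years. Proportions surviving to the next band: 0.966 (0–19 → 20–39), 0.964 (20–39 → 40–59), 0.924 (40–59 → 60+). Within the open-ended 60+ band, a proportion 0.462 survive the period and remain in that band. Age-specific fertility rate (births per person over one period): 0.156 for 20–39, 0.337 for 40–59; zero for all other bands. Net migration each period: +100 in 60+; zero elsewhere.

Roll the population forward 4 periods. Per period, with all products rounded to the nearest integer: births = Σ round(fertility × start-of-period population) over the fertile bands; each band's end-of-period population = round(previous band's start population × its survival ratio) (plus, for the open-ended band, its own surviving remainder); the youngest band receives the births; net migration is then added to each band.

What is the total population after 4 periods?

23113

Period 1.
Births: 11400 × 0.156 = 1778  |  9200 × 0.337 = 3100 — total 4878
20–39: 10600 × 0.966 = 10240
40–59: 11400 × 0.964 = 10990
60+: 9200 × 0.924 + 7200 × 0.462 = 8501 + 3326 = 11827
Net migration: 60+ + 100 → 11927
→ [4878, 10240, 10990, 11927]
Period 2.
Births: 10240 × 0.156 = 1597  |  10990 × 0.337 = 3704 — total 5301
20–39: 4878 × 0.966 = 4712
40–59: 10240 × 0.964 = 9871
60+: 10990 × 0.924 + 11927 × 0.462 = 10155 + 5510 = 15665
Net migration: 60+ + 100 → 15765
→ [5301, 4712, 9871, 15765]
Period 3.
Births: 4712 × 0.156 = 735  |  9871 × 0.337 = 3327 — total 4062
20–39: 5301 × 0.966 = 5121
40–59: 4712 × 0.964 = 4542
60+: 9871 × 0.924 + 15765 × 0.462 = 9121 + 7283 = 16404
Net migration: 60+ + 100 → 16504
→ [4062, 5121, 4542, 16504]
Period 4.
Births: 5121 × 0.156 = 799  |  4542 × 0.337 = 1531 — total 2330
20–39: 4062 × 0.966 = 3924
40–59: 5121 × 0.964 = 4937
60+: 4542 × 0.924 + 16504 × 0.462 = 4197 + 7625 = 11822
Net migration: 60+ + 100 → 11922
→ [2330, 3924, 4937, 11922]
Total after period 4: 2330 + 3924 + 4937 + 11922 = 23113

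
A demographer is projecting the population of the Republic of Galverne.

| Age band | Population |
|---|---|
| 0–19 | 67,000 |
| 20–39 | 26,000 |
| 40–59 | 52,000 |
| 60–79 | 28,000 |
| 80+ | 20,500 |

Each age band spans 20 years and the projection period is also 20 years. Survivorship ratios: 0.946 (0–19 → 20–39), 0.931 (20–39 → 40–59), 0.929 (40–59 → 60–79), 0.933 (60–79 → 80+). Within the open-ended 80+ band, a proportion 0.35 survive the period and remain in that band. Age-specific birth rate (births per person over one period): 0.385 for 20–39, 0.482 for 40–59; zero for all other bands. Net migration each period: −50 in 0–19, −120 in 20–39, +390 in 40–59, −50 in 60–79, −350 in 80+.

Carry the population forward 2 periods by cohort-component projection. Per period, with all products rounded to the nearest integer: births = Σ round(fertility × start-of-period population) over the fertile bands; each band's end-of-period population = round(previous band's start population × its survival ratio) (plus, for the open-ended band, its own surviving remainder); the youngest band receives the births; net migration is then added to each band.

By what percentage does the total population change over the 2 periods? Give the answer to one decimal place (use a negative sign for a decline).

7.2

Let group 1 be 0–19 through group 5 = 80+.
Period 1:
Births: 26000 × 0.385 = 10010 ; 52000 × 0.482 = 25064 → total 35074
Group 2: 67000 × 0.946 = 63382
Group 3: 26000 × 0.931 = 24206
Group 4: 52000 × 0.929 = 48308
Group 5: 28000 × 0.933 + 20500 × 0.35 = 26124 + 7175 = 33299
Net migration: Group 1 − 50 → 35024; Group 2 − 120 → 63262; Group 3 + 390 → 24596; Group 4 − 50 → 48258; Group 5 − 350 → 32949
Population now: 0–19=35024, 20–39=63262, 40–59=24596, 60–79=48258, 80+=32949
Period 2:
Births: 63262 × 0.385 = 24356 ; 24596 × 0.482 = 11855 → total 36211
Group 2: 35024 × 0.946 = 33133
Group 3: 63262 × 0.931 = 58897
Group 4: 24596 × 0.929 = 22850
Group 5: 48258 × 0.933 + 32949 × 0.35 = 45025 + 11532 = 56557
Net migration: Group 1 − 50 → 36161; Group 2 − 120 → 33013; Group 3 + 390 → 59287; Group 4 − 50 → 22800; Group 5 − 350 → 56207
Population now: 0–19=36161, 20–39=33013, 40–59=59287, 60–79=22800, 80+=56207
Total: 193500 → 207468; change = 13968; percentage change = 7.2%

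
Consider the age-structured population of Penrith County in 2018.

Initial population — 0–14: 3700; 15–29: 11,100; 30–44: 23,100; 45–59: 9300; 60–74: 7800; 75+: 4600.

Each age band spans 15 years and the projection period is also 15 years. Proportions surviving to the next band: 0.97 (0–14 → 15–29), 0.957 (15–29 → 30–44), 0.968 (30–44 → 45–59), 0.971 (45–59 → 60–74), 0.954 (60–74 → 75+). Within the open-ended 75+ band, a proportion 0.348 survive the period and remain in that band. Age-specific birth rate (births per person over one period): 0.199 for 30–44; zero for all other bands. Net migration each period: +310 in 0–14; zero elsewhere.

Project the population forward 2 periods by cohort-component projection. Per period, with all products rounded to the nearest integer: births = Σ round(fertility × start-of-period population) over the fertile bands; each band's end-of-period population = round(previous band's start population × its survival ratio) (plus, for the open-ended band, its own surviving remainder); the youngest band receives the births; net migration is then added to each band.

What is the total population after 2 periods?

54377

[period 1]
Births: 23100 × 0.199 = 4597
15–29: 3700 × 0.97 = 3589
30–44: 11100 × 0.957 = 10623
45–59: 23100 × 0.968 = 22361
60–74: 9300 × 0.971 = 9030
75+: 7800 × 0.954 + 4600 × 0.348 = 7441 + 1601 = 9042
Net migration: 0–14 + 310 → 4907
Population now: 0–14=4907, 15–29=3589, 30–44=10623, 45–59=22361, 60–74=9030, 75+=9042
[period 2]
Births: 10623 × 0.199 = 2114
15–29: 4907 × 0.97 = 4760
30–44: 3589 × 0.957 = 3435
45–59: 10623 × 0.968 = 10283
60–74: 22361 × 0.971 = 21713
75+: 9030 × 0.954 + 9042 × 0.348 = 8615 + 3147 = 11762
Net migration: 0–14 + 310 → 2424
Population now: 0–14=2424, 15–29=4760, 30–44=3435, 45–59=10283, 60–74=21713, 75+=11762
Total after period 2: 2424 + 4760 + 3435 + 10283 + 21713 + 11762 = 54377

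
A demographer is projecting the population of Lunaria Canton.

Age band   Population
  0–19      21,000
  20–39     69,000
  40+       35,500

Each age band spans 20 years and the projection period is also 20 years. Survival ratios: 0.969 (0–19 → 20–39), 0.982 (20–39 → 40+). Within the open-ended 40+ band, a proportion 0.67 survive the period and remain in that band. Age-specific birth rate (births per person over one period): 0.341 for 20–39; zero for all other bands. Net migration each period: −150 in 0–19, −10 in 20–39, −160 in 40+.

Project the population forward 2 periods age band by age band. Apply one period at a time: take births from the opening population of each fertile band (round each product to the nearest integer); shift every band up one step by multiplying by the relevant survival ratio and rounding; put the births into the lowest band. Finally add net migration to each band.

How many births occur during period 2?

6936

Numbering the bands 1..3 from youngest to oldest:
Period 1:
Births: 69000 * 0.341 = 23529
Band 2: 21000 * 0.969 = 20349
Band 3: 69000 * 0.982 + 35500 * 0.67 = 67758 + 23785 = 91543
Net migration: Band 1 − 150 → 23379; Band 2 − 10 → 20339; Band 3 − 160 → 91383
Population now: 0–19=23379, 20–39=20339, 40+=91383
Period 2:
Births: 20339 * 0.341 = 6936
Band 2: 23379 * 0.969 = 22654
Band 3: 20339 * 0.982 + 91383 * 0.67 = 19973 + 61227 = 81200
Net migration: Band 1 − 150 → 6786; Band 2 − 10 → 22644; Band 3 − 160 → 81040
Population now: 0–19=6786, 20–39=22644, 40+=81040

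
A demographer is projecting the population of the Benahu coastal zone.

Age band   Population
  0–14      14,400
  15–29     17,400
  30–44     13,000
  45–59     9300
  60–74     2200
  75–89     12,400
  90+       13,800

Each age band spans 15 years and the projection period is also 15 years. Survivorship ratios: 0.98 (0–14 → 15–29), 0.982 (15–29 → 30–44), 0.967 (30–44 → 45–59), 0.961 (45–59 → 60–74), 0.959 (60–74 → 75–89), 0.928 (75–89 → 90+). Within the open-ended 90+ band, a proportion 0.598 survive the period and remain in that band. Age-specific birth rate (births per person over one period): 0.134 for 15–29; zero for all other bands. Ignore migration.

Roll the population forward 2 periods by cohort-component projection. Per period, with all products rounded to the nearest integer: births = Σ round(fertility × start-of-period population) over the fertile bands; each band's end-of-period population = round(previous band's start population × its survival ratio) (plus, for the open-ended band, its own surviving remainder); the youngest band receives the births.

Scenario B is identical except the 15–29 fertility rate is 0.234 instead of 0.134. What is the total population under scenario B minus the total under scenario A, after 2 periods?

3117

Let band 1 be 0–14 through band 7 = 90+.
[period 1]
Births: 17400 * 0.134 = 2332
Band 2: 14400 * 0.98 = 14112
Band 3: 17400 * 0.982 = 17087
Band 4: 13000 * 0.967 = 12571
Band 5: 9300 * 0.961 = 8937
Band 6: 2200 * 0.959 = 2110
Band 7: 12400 * 0.928 + 13800 * 0.598 = 11507 + 8252 = 19759
End of period: [2332, 14112, 17087, 12571, 8937, 2110, 19759]
[period 2]
Births: 14112 * 0.134 = 1891
Band 2: 2332 * 0.98 = 2285
Band 3: 14112 * 0.982 = 13858
Band 4: 17087 * 0.967 = 16523
Band 5: 12571 * 0.961 = 12081
Band 6: 8937 * 0.959 = 8571
Band 7: 2110 * 0.928 + 19759 * 0.598 = 1958 + 11816 = 13774
End of period: [1891, 2285, 13858, 16523, 12081, 8571, 13774]
Scenario A total after 2 periods: 68983
Scenario B projection —
[period 1]
Births: 17400 * 0.234 = 4072
Band 2: 14400 * 0.98 = 14112
Band 3: 17400 * 0.982 = 17087
Band 4: 13000 * 0.967 = 12571
Band 5: 9300 * 0.961 = 8937
Band 6: 2200 * 0.959 = 2110
Band 7: 12400 * 0.928 + 13800 * 0.598 = 11507 + 8252 = 19759
End of period: [4072, 14112, 17087, 12571, 8937, 2110, 19759]
[period 2]
Births: 14112 * 0.234 = 3302
Band 2: 4072 * 0.98 = 3991
Band 3: 14112 * 0.982 = 13858
Band 4: 17087 * 0.967 = 16523
Band 5: 12571 * 0.961 = 12081
Band 6: 8937 * 0.959 = 8571
Band 7: 2110 * 0.928 + 19759 * 0.598 = 1958 + 11816 = 13774
End of period: [3302, 3991, 13858, 16523, 12081, 8571, 13774]
Scenario B total after 2 periods: 72100
Difference B − A = 72100 − 68983 = 3117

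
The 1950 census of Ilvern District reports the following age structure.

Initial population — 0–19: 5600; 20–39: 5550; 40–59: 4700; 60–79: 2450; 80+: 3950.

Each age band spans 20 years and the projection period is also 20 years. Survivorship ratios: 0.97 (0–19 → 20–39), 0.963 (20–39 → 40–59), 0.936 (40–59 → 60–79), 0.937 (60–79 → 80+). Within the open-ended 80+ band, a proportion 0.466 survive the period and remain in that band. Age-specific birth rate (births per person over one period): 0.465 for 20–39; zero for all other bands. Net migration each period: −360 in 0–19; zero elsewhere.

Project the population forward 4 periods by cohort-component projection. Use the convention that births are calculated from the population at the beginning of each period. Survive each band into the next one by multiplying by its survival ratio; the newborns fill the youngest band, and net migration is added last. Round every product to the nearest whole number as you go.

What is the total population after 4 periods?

13290

[period 1]
Births: 5550 × 0.465 = 2581
20–39: 5600 × 0.97 = 5432
40–59: 5550 × 0.963 = 5345
60–79: 4700 × 0.936 = 4399
80+: 2450 × 0.937 + 3950 × 0.466 = 2296 + 1841 = 4137
Net migration: 0–19 − 360 → 2221
Population now: 0–19=2221, 20–39=5432, 40–59=5345, 60–79=4399, 80+=4137
[period 2]
Births: 5432 × 0.465 = 2526
20–39: 2221 × 0.97 = 2154
40–59: 5432 × 0.963 = 5231
60–79: 5345 × 0.936 = 5003
80+: 4399 × 0.937 + 4137 × 0.466 = 4122 + 1928 = 6050
Net migration: 0–19 − 360 → 2166
Population now: 0–19=2166, 20–39=2154, 40–59=5231, 60–79=5003, 80+=6050
[period 3]
Births: 2154 × 0.465 = 1002
20–39: 2166 × 0.97 = 2101
40–59: 2154 × 0.963 = 2074
60–79: 5231 × 0.936 = 4896
80+: 5003 × 0.937 + 6050 × 0.466 = 4688 + 2819 = 7507
Net migration: 0–19 − 360 → 642
Population now: 0–19=642, 20–39=2101, 40–59=2074, 60–79=4896, 80+=7507
[period 4]
Births: 2101 × 0.465 = 977
20–39: 642 × 0.97 = 623
40–59: 2101 × 0.963 = 2023
60–79: 2074 × 0.936 = 1941
80+: 4896 × 0.937 + 7507 × 0.466 = 4588 + 3498 = 8086
Net migration: 0–19 − 360 → 617
Population now: 0–19=617, 20–39=623, 40–59=2023, 60–79=1941, 80+=8086
Total after period 4: 617 + 623 + 2023 + 1941 + 8086 = 13290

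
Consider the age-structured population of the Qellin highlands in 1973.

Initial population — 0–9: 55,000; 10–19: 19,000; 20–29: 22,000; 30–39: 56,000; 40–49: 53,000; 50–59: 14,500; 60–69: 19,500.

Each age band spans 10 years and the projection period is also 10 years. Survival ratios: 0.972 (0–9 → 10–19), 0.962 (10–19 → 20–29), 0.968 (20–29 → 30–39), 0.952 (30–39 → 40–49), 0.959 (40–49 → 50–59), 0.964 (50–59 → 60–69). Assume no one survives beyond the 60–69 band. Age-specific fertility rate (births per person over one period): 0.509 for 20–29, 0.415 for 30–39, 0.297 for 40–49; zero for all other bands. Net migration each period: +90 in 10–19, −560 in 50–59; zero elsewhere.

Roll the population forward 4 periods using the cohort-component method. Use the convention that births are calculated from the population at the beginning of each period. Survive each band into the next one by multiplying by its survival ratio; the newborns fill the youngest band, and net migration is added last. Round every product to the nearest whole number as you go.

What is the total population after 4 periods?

246821

Numbering the groups 1..7 from youngest to oldest:
[period 1]
Births: 22000 × 0.509 = 11198  |  56000 × 0.415 = 23240  |  53000 × 0.297 = 15741 → total 50179
Group 2: 55000 × 0.972 = 53460
Group 3: 19000 × 0.962 = 18278
Group 4: 22000 × 0.968 = 21296
Group 5: 56000 × 0.952 = 53312
Group 6: 53000 × 0.959 = 50827
Group 7: 14500 × 0.964 = 13978
Net migration: Group 2 + 90 → 53550; Group 6 − 560 → 50267
End of period: [50179, 53550, 18278, 21296, 53312, 50267, 13978]
[period 2]
Births: 18278 × 0.509 = 9304  |  21296 × 0.415 = 8838  |  53312 × 0.297 = 15834 → total 33976
Group 2: 50179 × 0.972 = 48774
Group 3: 53550 × 0.962 = 51515
Group 4: 18278 × 0.968 = 17693
Group 5: 21296 × 0.952 = 20274
Group 6: 53312 × 0.959 = 51126
Group 7: 50267 × 0.964 = 48457
Net migration: Group 2 + 90 → 48864; Group 6 − 560 → 50566
End of period: [33976, 48864, 51515, 17693, 20274, 50566, 48457]
[period 3]
Births: 51515 × 0.509 = 26221  |  17693 × 0.415 = 7343  |  20274 × 0.297 = 6021 → total 39585
Group 2: 33976 × 0.972 = 33025
Group 3: 48864 × 0.962 = 47007
Group 4: 51515 × 0.968 = 49867
Group 5: 17693 × 0.952 = 16844
Group 6: 20274 × 0.959 = 19443
Group 7: 50566 × 0.964 = 48746
Net migration: Group 2 + 90 → 33115; Group 6 − 560 → 18883
End of period: [39585, 33115, 47007, 49867, 16844, 18883, 48746]
[period 4]
Births: 47007 × 0.509 = 23927  |  49867 × 0.415 = 20695  |  16844 × 0.297 = 5003 → total 49625
Group 2: 39585 × 0.972 = 38477
Group 3: 33115 × 0.962 = 31857
Group 4: 47007 × 0.968 = 45503
Group 5: 49867 × 0.952 = 47473
Group 6: 16844 × 0.959 = 16153
Group 7: 18883 × 0.964 = 18203
Net migration: Group 2 + 90 → 38567; Group 6 − 560 → 15593
End of period: [49625, 38567, 31857, 45503, 47473, 15593, 18203]
Total after period 4: 49625 + 38567 + 31857 + 45503 + 47473 + 15593 + 18203 = 246821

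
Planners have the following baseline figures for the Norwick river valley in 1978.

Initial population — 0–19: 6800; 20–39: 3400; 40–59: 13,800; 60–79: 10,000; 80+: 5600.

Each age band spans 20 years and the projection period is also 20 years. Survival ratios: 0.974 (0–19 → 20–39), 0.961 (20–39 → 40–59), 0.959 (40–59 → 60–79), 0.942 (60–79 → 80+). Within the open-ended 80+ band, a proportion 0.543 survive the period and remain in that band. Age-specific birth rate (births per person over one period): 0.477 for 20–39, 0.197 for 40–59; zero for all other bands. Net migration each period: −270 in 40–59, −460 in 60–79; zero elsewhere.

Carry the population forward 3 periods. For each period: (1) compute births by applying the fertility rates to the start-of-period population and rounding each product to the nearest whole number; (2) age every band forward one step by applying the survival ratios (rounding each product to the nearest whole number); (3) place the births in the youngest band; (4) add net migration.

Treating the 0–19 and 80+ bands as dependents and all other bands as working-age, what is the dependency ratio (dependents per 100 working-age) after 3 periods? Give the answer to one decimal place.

122.4

[period 1]
Births: 3400 × 0.477 = 1622 ; 13800 × 0.197 = 2719 — total 4341
20–39: 6800 × 0.974 = 6623
40–59: 3400 × 0.961 = 3267
60–79: 13800 × 0.959 = 13234
80+: 10000 × 0.942 + 5600 × 0.543 = 9420 + 3041 = 12461
Net migration: 40–59 − 270 → 2997; 60–79 − 460 → 12774
→ [4341, 6623, 2997, 12774, 12461]
[period 2]
Births: 6623 × 0.477 = 3159 ; 2997 × 0.197 = 590 — total 3749
20–39: 4341 × 0.974 = 4228
40–59: 6623 × 0.961 = 6365
60–79: 2997 × 0.959 = 2874
80+: 12774 × 0.942 + 12461 × 0.543 = 12033 + 6766 = 18799
Net migration: 40–59 − 270 → 6095; 60–79 − 460 → 2414
→ [3749, 4228, 6095, 2414, 18799]
[period 3]
Births: 4228 × 0.477 = 2017 ; 6095 × 0.197 = 1201 — total 3218
20–39: 3749 × 0.974 = 3652
40–59: 4228 × 0.961 = 4063
60–79: 6095 × 0.959 = 5845
80+: 2414 × 0.942 + 18799 × 0.543 = 2274 + 10208 = 12482
Net migration: 40–59 − 270 → 3793; 60–79 − 460 → 5385
→ [3218, 3652, 3793, 5385, 12482]
Dependents (band 0–19 + band 80+) = 3218 + 12482 = 15700; working-age = 12830; ratio = 15700/12830 × 100 = 122.4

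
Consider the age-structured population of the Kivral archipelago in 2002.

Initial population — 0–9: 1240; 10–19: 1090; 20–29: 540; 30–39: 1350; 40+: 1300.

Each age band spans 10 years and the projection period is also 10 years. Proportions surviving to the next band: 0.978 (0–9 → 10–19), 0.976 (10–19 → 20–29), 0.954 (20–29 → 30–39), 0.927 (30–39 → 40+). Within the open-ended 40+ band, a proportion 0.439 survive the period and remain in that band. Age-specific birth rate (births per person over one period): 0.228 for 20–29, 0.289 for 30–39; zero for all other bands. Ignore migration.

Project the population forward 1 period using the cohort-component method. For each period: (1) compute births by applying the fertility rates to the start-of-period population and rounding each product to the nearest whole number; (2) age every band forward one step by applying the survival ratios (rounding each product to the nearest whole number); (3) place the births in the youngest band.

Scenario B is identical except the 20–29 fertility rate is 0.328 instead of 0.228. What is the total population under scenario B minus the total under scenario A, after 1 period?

54

Period 1.
Births: 540 × 0.228 = 123 ; 1350 × 0.289 = 390 — total 513
10–19: 1240 × 0.978 = 1213
20–29: 1090 × 0.976 = 1064
30–39: 540 × 0.954 = 515
40+: 1350 × 0.927 + 1300 × 0.439 = 1251 + 571 = 1822
Giving 513 / 1213 / 1064 / 515 / 1822.
Scenario A total after 1 period: 5127
Scenario B projection —
Period 1.
Births: 540 × 0.328 = 177 ; 1350 × 0.289 = 390 — total 567
10–19: 1240 × 0.978 = 1213
20–29: 1090 × 0.976 = 1064
30–39: 540 × 0.954 = 515
40+: 1350 × 0.927 + 1300 × 0.439 = 1251 + 571 = 1822
Giving 567 / 1213 / 1064 / 515 / 1822.
Scenario B total after 1 period: 5181
Difference B − A = 5181 − 5127 = 54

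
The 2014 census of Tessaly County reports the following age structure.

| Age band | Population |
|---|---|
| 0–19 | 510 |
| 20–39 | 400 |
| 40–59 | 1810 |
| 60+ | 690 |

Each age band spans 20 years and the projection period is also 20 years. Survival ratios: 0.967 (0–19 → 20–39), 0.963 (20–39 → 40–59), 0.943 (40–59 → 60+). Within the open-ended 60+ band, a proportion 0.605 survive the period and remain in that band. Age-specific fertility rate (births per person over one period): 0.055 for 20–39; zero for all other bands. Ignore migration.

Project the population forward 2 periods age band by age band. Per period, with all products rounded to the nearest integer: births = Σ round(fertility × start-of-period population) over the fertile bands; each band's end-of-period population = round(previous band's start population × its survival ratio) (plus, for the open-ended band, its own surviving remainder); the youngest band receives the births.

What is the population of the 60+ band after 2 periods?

After projecting period 1:
Births: 400 × 0.055 = 22
20–39: 510 × 0.967 = 493
40–59: 400 × 0.963 = 385
60+: 1810 × 0.943 + 690 × 0.605 = 1707 + 417 = 2124
Giving 22 / 493 / 385 / 2124.
After projecting period 2:
Births: 493 × 0.055 = 27
20–39: 22 × 0.967 = 21
40–59: 493 × 0.963 = 475
60+: 385 × 0.943 + 2124 × 0.605 = 363 + 1285 = 1648
Giving 27 / 21 / 475 / 1648.

1648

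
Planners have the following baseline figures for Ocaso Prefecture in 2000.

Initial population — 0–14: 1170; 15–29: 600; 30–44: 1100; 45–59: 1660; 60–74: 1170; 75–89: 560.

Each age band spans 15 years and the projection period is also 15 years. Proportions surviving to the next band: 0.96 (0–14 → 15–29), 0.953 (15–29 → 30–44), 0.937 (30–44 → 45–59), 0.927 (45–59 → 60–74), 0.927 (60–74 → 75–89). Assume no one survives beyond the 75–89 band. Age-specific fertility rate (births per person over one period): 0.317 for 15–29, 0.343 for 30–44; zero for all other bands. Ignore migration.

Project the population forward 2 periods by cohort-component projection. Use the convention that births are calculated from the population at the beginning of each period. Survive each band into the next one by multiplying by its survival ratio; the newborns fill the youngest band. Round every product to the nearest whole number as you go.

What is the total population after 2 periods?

5085

After projecting period 1:
Births: 600 × 0.317 = 190 ; 1100 × 0.343 = 377 → total 567
15–29: 1170 × 0.96 = 1123
30–44: 600 × 0.953 = 572
45–59: 1100 × 0.937 = 1031
60–74: 1660 × 0.927 = 1539
75–89: 1170 × 0.927 = 1085
→ [567, 1123, 572, 1031, 1539, 1085]
After projecting period 2:
Births: 1123 × 0.317 = 356 ; 572 × 0.343 = 196 → total 552
15–29: 567 × 0.96 = 544
30–44: 1123 × 0.953 = 1070
45–59: 572 × 0.937 = 536
60–74: 1031 × 0.927 = 956
75–89: 1539 × 0.927 = 1427
→ [552, 544, 1070, 536, 956, 1427]
Total after period 2: 552 + 544 + 1070 + 536 + 956 + 1427 = 5085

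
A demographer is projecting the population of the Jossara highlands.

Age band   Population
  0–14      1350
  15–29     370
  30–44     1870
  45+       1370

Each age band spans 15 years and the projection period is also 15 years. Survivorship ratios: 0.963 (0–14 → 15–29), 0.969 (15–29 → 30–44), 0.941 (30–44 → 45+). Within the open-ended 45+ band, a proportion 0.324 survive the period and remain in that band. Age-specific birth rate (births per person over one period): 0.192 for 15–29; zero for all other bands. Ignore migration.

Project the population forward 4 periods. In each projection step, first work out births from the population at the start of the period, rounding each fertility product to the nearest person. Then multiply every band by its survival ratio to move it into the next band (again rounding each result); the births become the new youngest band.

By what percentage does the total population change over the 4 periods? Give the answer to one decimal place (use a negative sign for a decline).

-82.9

Call the bands 1 to 4, youngest first.
[period 1]
Births: 370 × 0.192 = 71
Band 2: 1350 × 0.963 = 1300
Band 3: 370 × 0.969 = 359
Band 4: 1870 × 0.941 + 1370 × 0.324 = 1760 + 444 = 2204
Population now: 0–14=71, 15–29=1300, 30–44=359, 45+=2204
[period 2]
Births: 1300 × 0.192 = 250
Band 2: 71 × 0.963 = 68
Band 3: 1300 × 0.969 = 1260
Band 4: 359 × 0.941 + 2204 × 0.324 = 338 + 714 = 1052
Population now: 0–14=250, 15–29=68, 30–44=1260, 45+=1052
[period 3]
Births: 68 × 0.192 = 13
Band 2: 250 × 0.963 = 241
Band 3: 68 × 0.969 = 66
Band 4: 1260 × 0.941 + 1052 × 0.324 = 1186 + 341 = 1527
Population now: 0–14=13, 15–29=241, 30–44=66, 45+=1527
[period 4]
Births: 241 × 0.192 = 46
Band 2: 13 × 0.963 = 13
Band 3: 241 × 0.969 = 234
Band 4: 66 × 0.941 + 1527 × 0.324 = 62 + 495 = 557
Population now: 0–14=46, 15–29=13, 30–44=234, 45+=557
Total: 4960 → 850; change = -4110; percentage change = -82.9%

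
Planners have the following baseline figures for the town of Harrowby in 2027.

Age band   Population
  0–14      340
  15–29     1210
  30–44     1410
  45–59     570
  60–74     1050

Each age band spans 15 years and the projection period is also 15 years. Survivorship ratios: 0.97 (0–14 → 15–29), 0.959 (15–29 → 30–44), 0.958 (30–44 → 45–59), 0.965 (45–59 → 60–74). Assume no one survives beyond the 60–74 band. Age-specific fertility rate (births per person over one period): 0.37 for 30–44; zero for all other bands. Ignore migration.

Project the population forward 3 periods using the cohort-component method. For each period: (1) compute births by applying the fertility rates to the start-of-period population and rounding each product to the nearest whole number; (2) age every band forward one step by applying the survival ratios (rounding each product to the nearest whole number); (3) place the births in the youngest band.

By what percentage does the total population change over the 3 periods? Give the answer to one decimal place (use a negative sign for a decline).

[period 1]
Births: 1410 × 0.37 = 522
15–29: 340 × 0.97 = 330
30–44: 1210 × 0.959 = 1160
45–59: 1410 × 0.958 = 1351
60–74: 570 × 0.965 = 550
→ [522, 330, 1160, 1351, 550]
[period 2]
Births: 1160 × 0.37 = 429
15–29: 522 × 0.97 = 506
30–44: 330 × 0.959 = 316
45–59: 1160 × 0.958 = 1111
60–74: 1351 × 0.965 = 1304
→ [429, 506, 316, 1111, 1304]
[period 3]
Births: 316 × 0.37 = 117
15–29: 429 × 0.97 = 416
30–44: 506 × 0.959 = 485
45–59: 316 × 0.958 = 303
60–74: 1111 × 0.965 = 1072
→ [117, 416, 485, 303, 1072]
Total: 4580 → 2393; change = -2187; percentage change = -47.8%

-47.8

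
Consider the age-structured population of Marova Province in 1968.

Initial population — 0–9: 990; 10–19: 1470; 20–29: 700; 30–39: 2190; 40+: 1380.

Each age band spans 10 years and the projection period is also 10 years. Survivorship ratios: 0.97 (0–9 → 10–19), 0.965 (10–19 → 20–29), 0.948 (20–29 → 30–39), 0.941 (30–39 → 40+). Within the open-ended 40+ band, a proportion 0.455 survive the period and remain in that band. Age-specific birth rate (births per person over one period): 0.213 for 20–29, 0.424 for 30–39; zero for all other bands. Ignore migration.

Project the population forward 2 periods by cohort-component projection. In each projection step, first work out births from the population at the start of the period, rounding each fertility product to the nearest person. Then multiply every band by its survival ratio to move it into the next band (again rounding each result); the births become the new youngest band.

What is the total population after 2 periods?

Period 1.
Births: 700 × 0.213 = 149 ; 2190 × 0.424 = 929 ⇒ total 1078
10–19: 990 × 0.97 = 960
20–29: 1470 × 0.965 = 1419
30–39: 700 × 0.948 = 664
40+: 2190 × 0.941 + 1380 × 0.455 = 2061 + 628 = 2689
Giving 1078 / 960 / 1419 / 664 / 2689.
Period 2.
Births: 1419 × 0.213 = 302 ; 664 × 0.424 = 282 ⇒ total 584
10–19: 1078 × 0.97 = 1046
20–29: 960 × 0.965 = 926
30–39: 1419 × 0.948 = 1345
40+: 664 × 0.941 + 2689 × 0.455 = 625 + 1223 = 1848
Giving 584 / 1046 / 926 / 1345 / 1848.
Total after period 2: 584 + 1046 + 926 + 1345 + 1848 = 5749

5749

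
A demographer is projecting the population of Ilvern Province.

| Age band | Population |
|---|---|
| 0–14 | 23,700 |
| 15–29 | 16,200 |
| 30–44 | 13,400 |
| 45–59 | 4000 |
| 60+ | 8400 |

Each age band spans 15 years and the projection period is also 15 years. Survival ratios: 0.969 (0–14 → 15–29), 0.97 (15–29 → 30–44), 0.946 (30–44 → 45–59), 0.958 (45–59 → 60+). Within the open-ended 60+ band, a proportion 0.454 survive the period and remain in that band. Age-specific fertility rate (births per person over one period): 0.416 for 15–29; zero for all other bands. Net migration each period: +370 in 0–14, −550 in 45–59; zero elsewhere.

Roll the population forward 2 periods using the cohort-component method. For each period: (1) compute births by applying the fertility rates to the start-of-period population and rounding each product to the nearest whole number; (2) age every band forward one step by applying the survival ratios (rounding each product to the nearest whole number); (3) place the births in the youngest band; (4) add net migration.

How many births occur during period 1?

6739

After projecting period 1:
Births: 16200 × 0.416 = 6739
15–29: 23700 × 0.969 = 22965
30–44: 16200 × 0.97 = 15714
45–59: 13400 × 0.946 = 12676
60+: 4000 × 0.958 + 8400 × 0.454 = 3832 + 3814 = 7646
Net migration: 0–14 + 370 → 7109; 45–59 − 550 → 12126
Giving 7109 / 22965 / 15714 / 12126 / 7646.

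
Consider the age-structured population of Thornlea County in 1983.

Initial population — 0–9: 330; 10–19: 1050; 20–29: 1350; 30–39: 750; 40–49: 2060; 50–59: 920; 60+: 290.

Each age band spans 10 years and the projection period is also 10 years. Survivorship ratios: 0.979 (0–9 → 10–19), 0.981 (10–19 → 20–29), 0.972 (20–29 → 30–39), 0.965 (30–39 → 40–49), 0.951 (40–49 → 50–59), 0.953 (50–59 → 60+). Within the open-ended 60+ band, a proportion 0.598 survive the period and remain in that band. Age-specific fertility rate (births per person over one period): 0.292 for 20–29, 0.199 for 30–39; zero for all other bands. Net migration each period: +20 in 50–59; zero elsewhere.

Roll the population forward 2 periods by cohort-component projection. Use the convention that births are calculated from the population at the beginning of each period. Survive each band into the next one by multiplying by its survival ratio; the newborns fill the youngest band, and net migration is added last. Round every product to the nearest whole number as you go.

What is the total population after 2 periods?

6901

Period 1:
Births: 1350 × 0.292 = 394, 750 × 0.199 = 149 → total 543
10–19: 330 × 0.979 = 323
20–29: 1050 × 0.981 = 1030
30–39: 1350 × 0.972 = 1312
40–49: 750 × 0.965 = 724
50–59: 2060 × 0.951 = 1959
60+: 920 × 0.953 + 290 × 0.598 = 877 + 173 = 1050
Net migration: 50–59 + 20 → 1979
Giving 543 / 323 / 1030 / 1312 / 724 / 1979 / 1050.
Period 2:
Births: 1030 × 0.292 = 301, 1312 × 0.199 = 261 → total 562
10–19: 543 × 0.979 = 532
20–29: 323 × 0.981 = 317
30–39: 1030 × 0.972 = 1001
40–49: 1312 × 0.965 = 1266
50–59: 724 × 0.951 = 689
60+: 1979 × 0.953 + 1050 × 0.598 = 1886 + 628 = 2514
Net migration: 50–59 + 20 → 709
Giving 562 / 532 / 317 / 1001 / 1266 / 709 / 2514.
Total after period 2: 562 + 532 + 317 + 1001 + 1266 + 709 + 2514 = 6901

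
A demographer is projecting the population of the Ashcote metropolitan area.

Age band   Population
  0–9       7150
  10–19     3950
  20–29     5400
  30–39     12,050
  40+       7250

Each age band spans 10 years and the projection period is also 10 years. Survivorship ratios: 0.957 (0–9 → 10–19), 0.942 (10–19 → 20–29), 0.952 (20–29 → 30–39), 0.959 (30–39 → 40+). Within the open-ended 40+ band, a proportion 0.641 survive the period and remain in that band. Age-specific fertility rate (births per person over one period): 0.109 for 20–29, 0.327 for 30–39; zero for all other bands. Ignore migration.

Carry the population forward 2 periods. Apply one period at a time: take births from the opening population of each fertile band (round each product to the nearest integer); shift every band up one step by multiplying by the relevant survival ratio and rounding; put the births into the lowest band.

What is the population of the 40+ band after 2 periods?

15316

[period 1]
Births: 5400 * 0.109 = 589 ; 12050 * 0.327 = 3940 — total 4529
10–19: 7150 * 0.957 = 6843
20–29: 3950 * 0.942 = 3721
30–39: 5400 * 0.952 = 5141
40+: 12050 * 0.959 + 7250 * 0.641 = 11556 + 4647 = 16203
Population now: 0–9=4529, 10–19=6843, 20–29=3721, 30–39=5141, 40+=16203
[period 2]
Births: 3721 * 0.109 = 406 ; 5141 * 0.327 = 1681 — total 2087
10–19: 4529 * 0.957 = 4334
20–29: 6843 * 0.942 = 6446
30–39: 3721 * 0.952 = 3542
40+: 5141 * 0.959 + 16203 * 0.641 = 4930 + 10386 = 15316
Population now: 0–9=2087, 10–19=4334, 20–29=6446, 30–39=3542, 40+=15316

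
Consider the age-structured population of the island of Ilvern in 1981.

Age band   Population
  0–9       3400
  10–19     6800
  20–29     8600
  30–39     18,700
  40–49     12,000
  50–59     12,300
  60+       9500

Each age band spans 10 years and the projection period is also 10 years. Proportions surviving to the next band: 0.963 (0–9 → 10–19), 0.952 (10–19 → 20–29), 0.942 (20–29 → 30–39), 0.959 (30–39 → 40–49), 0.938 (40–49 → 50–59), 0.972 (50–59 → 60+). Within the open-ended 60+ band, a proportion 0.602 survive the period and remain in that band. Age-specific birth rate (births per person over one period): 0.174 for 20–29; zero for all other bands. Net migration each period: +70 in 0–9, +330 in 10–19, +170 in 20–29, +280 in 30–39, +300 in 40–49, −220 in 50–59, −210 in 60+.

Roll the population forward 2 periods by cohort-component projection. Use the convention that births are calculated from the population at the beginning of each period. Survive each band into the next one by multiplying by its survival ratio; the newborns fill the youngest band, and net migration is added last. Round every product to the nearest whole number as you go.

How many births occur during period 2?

1156

(Groups numbered youngest = 1 to oldest = 7.)
After projecting period 1:
Births: 8600 × 0.174 = 1496
Group 2: 3400 × 0.963 = 3274
Group 3: 6800 × 0.952 = 6474
Group 4: 8600 × 0.942 = 8101
Group 5: 18700 × 0.959 = 17933
Group 6: 12000 × 0.938 = 11256
Group 7: 12300 × 0.972 + 9500 × 0.602 = 11956 + 5719 = 17675
Net migration: Group 1 + 70 → 1566; Group 2 + 330 → 3604; Group 3 + 170 → 6644; Group 4 + 280 → 8381; Group 5 + 300 → 18233; Group 6 − 220 → 11036; Group 7 − 210 → 17465
Giving 1566 / 3604 / 6644 / 8381 / 18233 / 11036 / 17465.
After projecting period 2:
Births: 6644 × 0.174 = 1156
Group 2: 1566 × 0.963 = 1508
Group 3: 3604 × 0.952 = 3431
Group 4: 6644 × 0.942 = 6259
Group 5: 8381 × 0.959 = 8037
Group 6: 18233 × 0.938 = 17103
Group 7: 11036 × 0.972 + 17465 × 0.602 = 10727 + 10514 = 21241
Net migration: Group 1 + 70 → 1226; Group 2 + 330 → 1838; Group 3 + 170 → 3601; Group 4 + 280 → 6539; Group 5 + 300 → 8337; Group 6 − 220 → 16883; Group 7 − 210 → 21031
Giving 1226 / 1838 / 3601 / 6539 / 8337 / 16883 / 21031.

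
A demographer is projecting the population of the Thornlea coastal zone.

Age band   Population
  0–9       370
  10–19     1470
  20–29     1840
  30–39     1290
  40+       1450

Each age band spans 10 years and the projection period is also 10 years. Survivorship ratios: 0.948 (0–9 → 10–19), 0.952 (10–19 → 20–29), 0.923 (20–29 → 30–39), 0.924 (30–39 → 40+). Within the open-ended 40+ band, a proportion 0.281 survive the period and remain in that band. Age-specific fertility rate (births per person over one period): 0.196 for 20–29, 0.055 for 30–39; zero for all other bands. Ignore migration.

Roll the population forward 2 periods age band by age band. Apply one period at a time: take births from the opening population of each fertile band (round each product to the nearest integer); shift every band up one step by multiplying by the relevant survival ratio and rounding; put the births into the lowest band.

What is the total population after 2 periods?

4420

After projecting period 1:
Births: 1840 * 0.196 = 361, 1290 * 0.055 = 71 ⇒ total 432
10–19: 370 * 0.948 = 351
20–29: 1470 * 0.952 = 1399
30–39: 1840 * 0.923 = 1698
40+: 1290 * 0.924 + 1450 * 0.281 = 1192 + 407 = 1599
Giving 432 / 351 / 1399 / 1698 / 1599.
After projecting period 2:
Births: 1399 * 0.196 = 274, 1698 * 0.055 = 93 ⇒ total 367
10–19: 432 * 0.948 = 410
20–29: 351 * 0.952 = 334
30–39: 1399 * 0.923 = 1291
40+: 1698 * 0.924 + 1599 * 0.281 = 1569 + 449 = 2018
Giving 367 / 410 / 334 / 1291 / 2018.
Total after period 2: 367 + 410 + 334 + 1291 + 2018 = 4420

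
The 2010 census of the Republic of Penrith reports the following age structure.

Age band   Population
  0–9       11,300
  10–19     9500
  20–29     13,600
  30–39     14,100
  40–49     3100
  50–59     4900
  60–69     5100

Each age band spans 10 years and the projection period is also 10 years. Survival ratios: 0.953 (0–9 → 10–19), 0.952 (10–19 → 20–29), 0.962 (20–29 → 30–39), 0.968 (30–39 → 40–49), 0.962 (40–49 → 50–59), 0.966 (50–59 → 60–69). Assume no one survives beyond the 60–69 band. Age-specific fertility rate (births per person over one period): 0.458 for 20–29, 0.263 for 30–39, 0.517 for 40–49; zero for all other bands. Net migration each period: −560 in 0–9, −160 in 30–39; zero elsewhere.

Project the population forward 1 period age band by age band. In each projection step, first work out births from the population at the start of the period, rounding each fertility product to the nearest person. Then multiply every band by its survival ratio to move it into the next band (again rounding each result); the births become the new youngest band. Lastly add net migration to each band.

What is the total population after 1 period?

65080

After projecting period 1:
Births: 13600 × 0.458 = 6229  |  14100 × 0.263 = 3708  |  3100 × 0.517 = 1603 → 11540
10–19: 11300 × 0.953 = 10769
20–29: 9500 × 0.952 = 9044
30–39: 13600 × 0.962 = 13083
40–49: 14100 × 0.968 = 13649
50–59: 3100 × 0.962 = 2982
60–69: 4900 × 0.966 = 4733
Net migration: 0–9 − 560 → 10980; 30–39 − 160 → 12923
→ [10980, 10769, 9044, 12923, 13649, 2982, 4733]
Total after period 1: 10980 + 10769 + 9044 + 12923 + 13649 + 2982 + 4733 = 65080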